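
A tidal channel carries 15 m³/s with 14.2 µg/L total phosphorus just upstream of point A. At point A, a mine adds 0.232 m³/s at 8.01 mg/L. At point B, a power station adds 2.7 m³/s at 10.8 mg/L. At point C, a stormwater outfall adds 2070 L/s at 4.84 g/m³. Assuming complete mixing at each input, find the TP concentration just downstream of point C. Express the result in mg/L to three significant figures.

14.2 µg/L = 0.0142 mg/L.
After input A: C = (15·0.0142 + 0.232·8.01) / 15.23 = 0.136 mg/L.
After input B: C = (15.23·0.136 + 2.7·10.8) / 17.93 = 1.742 mg/L.
2070 L/s = 2.07 m³/s.
After input C: C = (17.93·1.742 + 2.07·4.84) / 20 = 2.062 mg/L.

2.06 mg/L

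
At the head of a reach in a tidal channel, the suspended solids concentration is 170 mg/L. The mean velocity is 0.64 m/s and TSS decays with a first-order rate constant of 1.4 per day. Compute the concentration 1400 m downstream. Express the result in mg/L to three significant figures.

164 mg/L

Travel time t = 1400 m / 0.64 m/s = 1400/0.64 = 2188 s = 0.02532 d.
First-order decay: C = 170·exp(−1.4·0.02532) = 170·0.9652 = 164.1 mg/L.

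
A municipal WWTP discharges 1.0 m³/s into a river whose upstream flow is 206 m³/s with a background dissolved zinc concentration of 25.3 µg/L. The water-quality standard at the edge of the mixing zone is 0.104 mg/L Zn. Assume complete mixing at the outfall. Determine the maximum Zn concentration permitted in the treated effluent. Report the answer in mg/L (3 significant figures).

25.3 µg/L = 0.0253 mg/L.
Mass balance: 0.104·207 = 1·Cₑ + 206·0.0253.
Cₑ = (21.53 − 5.212) / 1 = 16.32 mg/L.

16.3 mg/L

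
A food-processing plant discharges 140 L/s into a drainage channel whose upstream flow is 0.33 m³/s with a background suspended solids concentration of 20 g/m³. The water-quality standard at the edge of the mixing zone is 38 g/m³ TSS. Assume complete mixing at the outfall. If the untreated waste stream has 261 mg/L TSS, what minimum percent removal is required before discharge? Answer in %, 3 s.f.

140 L/s = 0.14 m³/s.
Mass balance: 38·0.47 = 0.14·Cₑ + 0.33·20.
Cₑ = (17.86 − 6.6) / 0.14 = 80.43 mg/L.
Required removal = 1 − 80.43/261 = 69.18 %.

69.2 %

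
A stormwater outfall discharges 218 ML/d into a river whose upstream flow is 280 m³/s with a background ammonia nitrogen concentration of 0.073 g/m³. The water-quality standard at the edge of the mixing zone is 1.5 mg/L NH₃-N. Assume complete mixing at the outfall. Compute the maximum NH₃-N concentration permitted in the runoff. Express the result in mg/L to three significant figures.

160 mg/L

218 ML/d = 2.523 m³/s.
Mass balance: 1.5·282.5 = 2.523·Cₑ + 280·0.073.
Cₑ = (423.8 − 20.44) / 2.523 = 159.9 mg/L.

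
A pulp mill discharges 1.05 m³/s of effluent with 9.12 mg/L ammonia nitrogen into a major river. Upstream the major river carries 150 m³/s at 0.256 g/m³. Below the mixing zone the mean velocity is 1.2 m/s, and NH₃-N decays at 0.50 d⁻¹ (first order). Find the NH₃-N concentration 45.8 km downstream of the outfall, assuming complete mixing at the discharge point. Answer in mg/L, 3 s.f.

After complete mixing, C₀ = (1.05·9.12 + 150·0.256) / 151.1 = 0.3176 mg/L.
Travel time t = 4.58e+04 m / 1.2 m/s = 3.817e+04 s = 0.4417 d.
C = 0.3176·exp(−0.50·0.4417) = 0.3176·0.8018 = 0.2547 mg/L.

0.255 mg/L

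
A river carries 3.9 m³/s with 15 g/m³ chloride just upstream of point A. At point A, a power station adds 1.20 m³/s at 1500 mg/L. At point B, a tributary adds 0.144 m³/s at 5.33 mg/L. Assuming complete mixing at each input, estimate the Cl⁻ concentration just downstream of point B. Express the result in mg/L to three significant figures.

355 mg/L

After input A: C = (3.9·15 + 1.2·1500) / 5.1 = 364.4 mg/L.
After input B: C = (5.1·364.4 + 0.144·5.33) / 5.244 = 354.6 mg/L.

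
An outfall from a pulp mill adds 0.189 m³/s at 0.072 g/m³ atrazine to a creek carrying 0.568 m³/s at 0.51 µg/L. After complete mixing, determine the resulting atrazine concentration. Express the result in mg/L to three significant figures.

0.51 µg/L = 0.00051 mg/L.
Conservation of mass across the mixing zone: C = (0.189·0.072 + 0.568·0.00051) / (0.189 + 0.568) = 0.0139/0.757 = 0.01836 mg/L.

0.0184 mg/L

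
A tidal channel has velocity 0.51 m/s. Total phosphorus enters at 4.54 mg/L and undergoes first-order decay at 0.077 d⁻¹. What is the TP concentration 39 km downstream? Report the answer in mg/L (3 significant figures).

4.24 mg/L

Travel time t = 39 km / 0.51 m/s = 3.9e+04/0.51 = 7.647e+04 s = 0.8851 d.
First-order decay: C = 4.54·exp(−0.077·0.8851) = 4.54·0.9341 = 4.241 mg/L.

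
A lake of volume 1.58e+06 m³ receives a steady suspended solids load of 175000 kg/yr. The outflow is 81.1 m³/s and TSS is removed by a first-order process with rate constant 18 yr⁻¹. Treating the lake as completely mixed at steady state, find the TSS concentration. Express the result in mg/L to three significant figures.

0.0676 mg/L

Outflow Q = 81.1 m³/s × 3.156e+07 s/yr = 2.559e+09 m³/yr.
Steady-state CSTR mass balance: W = Q·C + k·V·C, so C = W/(Q + kV).
Q + kV = 2.559e+09 + 18·1.58e+06 = 2.588e+09 m³/yr.
C = 175000/2.588e+09 = 6.763e-05 kg/m³ = 0.06763 mg/L.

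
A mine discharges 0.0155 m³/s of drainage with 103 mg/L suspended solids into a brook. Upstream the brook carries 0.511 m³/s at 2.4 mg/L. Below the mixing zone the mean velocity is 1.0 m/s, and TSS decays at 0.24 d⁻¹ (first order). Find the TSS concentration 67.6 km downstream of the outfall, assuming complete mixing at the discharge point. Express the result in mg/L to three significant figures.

After complete mixing, C₀ = (0.0155·103 + 0.511·2.4) / 0.5265 = 5.362 mg/L.
Travel time t = 6.76e+04 m / 1.0 m/s = 6.76e+04 s = 0.7824 d.
C = 5.362·exp(−0.24·0.7824) = 5.362·0.8288 = 4.444 mg/L.

4.44 mg/L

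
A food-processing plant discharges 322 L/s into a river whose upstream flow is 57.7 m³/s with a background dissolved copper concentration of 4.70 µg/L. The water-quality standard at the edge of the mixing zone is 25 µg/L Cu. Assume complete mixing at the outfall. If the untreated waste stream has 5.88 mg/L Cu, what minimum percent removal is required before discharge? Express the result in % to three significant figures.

37.7 %

322 L/s = 0.322 m³/s.
4.70 µg/L = 0.0047 mg/L.
25 µg/L = 0.025 mg/L.
Mass balance: 0.025·58.02 = 0.322·Cₑ + 57.7·0.0047.
Cₑ = (1.451 − 0.2712) / 0.322 = 3.663 mg/L.
Required removal = 1 − 3.663/5.88 = 37.71 %.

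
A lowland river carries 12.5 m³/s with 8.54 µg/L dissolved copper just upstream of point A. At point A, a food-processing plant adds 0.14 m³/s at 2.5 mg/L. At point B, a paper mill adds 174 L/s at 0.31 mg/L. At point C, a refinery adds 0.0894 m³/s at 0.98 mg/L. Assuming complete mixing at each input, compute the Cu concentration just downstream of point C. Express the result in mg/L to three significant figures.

0.0464 mg/L

8.54 µg/L = 0.00854 mg/L.
After input A: C = (12.5·0.00854 + 0.14·2.5) / 12.64 = 0.03614 mg/L.
174 L/s = 0.174 m³/s.
After input B: C = (12.64·0.03614 + 0.174·0.31) / 12.81 = 0.03985 mg/L.
After input C: C = (12.81·0.03985 + 0.0894·0.98) / 12.9 = 0.04637 mg/L.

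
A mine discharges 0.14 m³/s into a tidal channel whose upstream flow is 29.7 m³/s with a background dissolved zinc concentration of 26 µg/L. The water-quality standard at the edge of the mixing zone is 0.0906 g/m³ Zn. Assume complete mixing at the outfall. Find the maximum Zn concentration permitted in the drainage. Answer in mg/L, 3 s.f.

13.8 mg/L

26 µg/L = 0.026 mg/L.
Mass balance: 0.0906·29.84 = 0.14·Cₑ + 29.7·0.026.
Cₑ = (2.704 − 0.7722) / 0.14 = 13.8 mg/L.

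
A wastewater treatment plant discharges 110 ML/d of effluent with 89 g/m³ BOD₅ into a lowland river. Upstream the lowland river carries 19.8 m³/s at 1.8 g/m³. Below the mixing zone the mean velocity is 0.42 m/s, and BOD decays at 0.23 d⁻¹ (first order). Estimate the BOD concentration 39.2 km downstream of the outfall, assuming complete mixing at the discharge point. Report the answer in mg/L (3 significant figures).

110 ML/d = 1.273 m³/s.
After complete mixing, C₀ = (1.273·89 + 19.8·1.8) / 21.07 = 7.068 mg/L.
Travel time t = 3.92e+04 m / 0.42 m/s = 9.333e+04 s = 1.08 d.
C = 7.068·exp(−0.23·1.08) = 7.068·0.78 = 5.513 mg/L.

5.51 mg/L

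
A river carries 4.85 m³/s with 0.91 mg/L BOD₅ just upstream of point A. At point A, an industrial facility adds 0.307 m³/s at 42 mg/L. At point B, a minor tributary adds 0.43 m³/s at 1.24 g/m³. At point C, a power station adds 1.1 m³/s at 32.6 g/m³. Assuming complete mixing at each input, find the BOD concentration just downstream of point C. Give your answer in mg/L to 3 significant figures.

After input A: C = (4.85·0.91 + 0.307·42) / 5.157 = 3.356 mg/L.
After input B: C = (5.157·3.356 + 0.43·1.24) / 5.587 = 3.193 mg/L.
After input C: C = (5.587·3.193 + 1.1·32.6) / 6.687 = 8.031 mg/L.

8.03 mg/L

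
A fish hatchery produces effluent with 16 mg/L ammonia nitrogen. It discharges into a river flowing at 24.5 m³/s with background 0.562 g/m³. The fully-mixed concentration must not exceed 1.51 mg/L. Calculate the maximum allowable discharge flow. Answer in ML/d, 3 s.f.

Mass balance at complete mixing: C_std·(Q_w + Q_r) = Q_w·C_e + Q_r·C_b.
Rearranging, Q_w = Q_r·(C_std − C_b)/(C_e − C_std) = 24.5·(1.51 − 0.562) / (16 − 1.51) = 1.603 m³/s.
= 138.5 ML/d.

138 ML/d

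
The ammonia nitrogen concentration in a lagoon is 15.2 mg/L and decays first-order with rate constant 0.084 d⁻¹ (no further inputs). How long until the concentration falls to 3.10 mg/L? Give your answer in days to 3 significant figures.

t = ln(C₀/C)/k = ln(15.2/3.10)/0.084 = 1.59/0.084 = 18.93 d.

18.9 d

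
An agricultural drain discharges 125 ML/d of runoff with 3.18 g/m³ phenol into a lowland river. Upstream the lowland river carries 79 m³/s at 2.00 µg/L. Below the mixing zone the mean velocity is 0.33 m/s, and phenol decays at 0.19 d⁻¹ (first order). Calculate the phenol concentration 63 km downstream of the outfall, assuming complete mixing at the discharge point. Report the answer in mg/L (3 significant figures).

125 ML/d = 1.447 m³/s.
2.00 µg/L = 0.002 mg/L.
After complete mixing, C₀ = (1.447·3.18 + 79·0.002) / 80.45 = 0.05915 mg/L.
Travel time t = 6.3e+04 m / 0.33 m/s = 1.909e+05 s = 2.21 d.
C = 0.05915·exp(−0.19·2.21) = 0.05915·0.6572 = 0.03887 mg/L.

0.0389 mg/L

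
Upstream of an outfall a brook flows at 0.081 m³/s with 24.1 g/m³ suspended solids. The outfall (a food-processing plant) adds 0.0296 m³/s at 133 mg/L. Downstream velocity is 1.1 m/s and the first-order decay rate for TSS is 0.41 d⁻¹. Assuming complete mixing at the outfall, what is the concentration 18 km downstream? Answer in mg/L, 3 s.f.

49.3 mg/L

After complete mixing, C₀ = (0.0296·133 + 0.081·24.1) / 0.1106 = 53.25 mg/L.
Travel time t = 1.8e+04 m / 1.1 m/s = 1.636e+04 s = 0.1894 d.
C = 53.25·exp(−0.41·0.1894) = 53.25·0.9253 = 49.27 mg/L.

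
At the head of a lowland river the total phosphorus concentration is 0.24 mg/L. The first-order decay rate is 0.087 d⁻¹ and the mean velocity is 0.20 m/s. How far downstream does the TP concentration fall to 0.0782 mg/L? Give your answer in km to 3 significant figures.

From C = C₀·e^(−kt), t = ln(C₀/C)/k = ln(0.24/0.0782)/0.087 = 1.121/0.087 = 12.89 d.
Distance = v·t = 0.20 m/s × 1.114e+06 s = 2.227e+05 m = 222.7 km.

223 km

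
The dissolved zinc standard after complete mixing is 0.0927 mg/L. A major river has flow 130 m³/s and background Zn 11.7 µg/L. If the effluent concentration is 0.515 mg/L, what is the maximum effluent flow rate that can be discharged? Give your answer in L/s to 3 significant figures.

11.7 µg/L = 0.0117 mg/L.
Mass balance at complete mixing: C_std·(Q_w + Q_r) = Q_w·C_e + Q_r·C_b.
Rearranging, Q_w = Q_r·(C_std − C_b)/(C_e − C_std) = 130·(0.0927 − 0.0117) / (0.515 − 0.0927) = 24.93 m³/s.
= 2.493e+04 L/s.

24900 L/s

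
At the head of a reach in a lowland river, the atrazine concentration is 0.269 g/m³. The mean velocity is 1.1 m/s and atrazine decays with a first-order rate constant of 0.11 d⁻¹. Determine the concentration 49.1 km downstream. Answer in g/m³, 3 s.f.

Travel time t = 49.1 km / 1.1 m/s = 4.91e+04/1.1 = 4.464e+04 s = 0.5166 d.
First-order decay: C = 0.269·exp(−0.11·0.5166) = 0.269·0.9448 = 0.2541 g/m³.

0.254 g/m³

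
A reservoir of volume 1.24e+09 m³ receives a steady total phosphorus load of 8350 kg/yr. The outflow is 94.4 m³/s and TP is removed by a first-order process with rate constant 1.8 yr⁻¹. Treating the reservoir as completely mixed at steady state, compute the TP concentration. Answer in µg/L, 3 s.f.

1.60 µg/L

Outflow Q = 94.4 m³/s × 3.156e+07 s/yr = 2.979e+09 m³/yr.
Steady-state CSTR mass balance: W = Q·C + k·V·C, so C = W/(Q + kV).
Q + kV = 2.979e+09 + 1.8·1.24e+09 = 5.211e+09 m³/yr.
C = 8350/5.211e+09 = 1.602e-06 kg/m³ = 0.001602 mg/L = 1.602 µg/L.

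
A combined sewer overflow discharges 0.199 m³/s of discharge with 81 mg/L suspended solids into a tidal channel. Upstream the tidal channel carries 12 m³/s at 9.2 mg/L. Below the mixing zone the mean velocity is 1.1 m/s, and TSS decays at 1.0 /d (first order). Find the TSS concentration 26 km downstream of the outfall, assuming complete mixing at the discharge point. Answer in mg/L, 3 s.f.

After complete mixing, C₀ = (0.199·81 + 12·9.2) / 12.2 = 10.37 mg/L.
Travel time t = 2.6e+04 m / 1.1 m/s = 2.364e+04 s = 0.2736 d.
C = 10.37·exp(−1.0·0.2736) = 10.37·0.7607 = 7.889 mg/L.

7.89 mg/L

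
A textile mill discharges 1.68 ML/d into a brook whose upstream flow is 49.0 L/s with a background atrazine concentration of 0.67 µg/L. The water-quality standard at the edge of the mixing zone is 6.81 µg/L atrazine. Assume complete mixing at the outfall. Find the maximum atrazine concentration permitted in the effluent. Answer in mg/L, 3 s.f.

0.0223 mg/L

1.68 ML/d = 0.01944 m³/s.
49.0 L/s = 0.049 m³/s.
0.67 µg/L = 0.00067 mg/L.
6.81 µg/L = 0.00681 mg/L.
Mass balance: 0.00681·0.06844 = 0.01944·Cₑ + 0.049·0.00067.
Cₑ = (0.0004661 − 3.283e-05) / 0.01944 = 0.02228 mg/L.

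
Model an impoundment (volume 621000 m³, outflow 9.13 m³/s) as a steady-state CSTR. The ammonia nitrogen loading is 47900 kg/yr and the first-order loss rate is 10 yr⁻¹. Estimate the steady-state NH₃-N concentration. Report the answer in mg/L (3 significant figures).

0.163 mg/L

Outflow Q = 9.13 m³/s × 3.156e+07 s/yr = 2.881e+08 m³/yr.
Steady-state CSTR mass balance: W = Q·C + k·V·C, so C = W/(Q + kV).
Q + kV = 2.881e+08 + 10·621000 = 2.943e+08 m³/yr.
C = 47900/2.943e+08 = 0.0001627 kg/m³ = 0.1627 mg/L.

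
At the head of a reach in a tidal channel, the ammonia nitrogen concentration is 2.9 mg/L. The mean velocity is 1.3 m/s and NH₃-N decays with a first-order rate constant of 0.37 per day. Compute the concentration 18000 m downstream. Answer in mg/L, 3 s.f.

2.73 mg/L

Travel time t = 18000 m / 1.3 m/s = 1.8e+04/1.3 = 1.385e+04 s = 0.1603 d.
First-order decay: C = 2.9·exp(−0.37·0.1603) = 2.9·0.9424 = 2.733 mg/L.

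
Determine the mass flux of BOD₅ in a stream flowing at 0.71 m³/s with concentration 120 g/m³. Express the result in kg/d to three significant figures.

Mass flux = Q·C = 0.71 m³/s × 120 g/m³ = 85.2 g/s.
= 85.2 g/s × 86.4 = 7361 kg/d.

7360 kg/d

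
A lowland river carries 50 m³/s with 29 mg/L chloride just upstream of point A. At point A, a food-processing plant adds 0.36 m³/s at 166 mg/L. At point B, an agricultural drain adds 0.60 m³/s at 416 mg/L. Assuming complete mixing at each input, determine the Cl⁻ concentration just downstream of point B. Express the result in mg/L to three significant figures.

34.5 mg/L

After input A: C = (50·29 + 0.36·166) / 50.36 = 29.98 mg/L.
After input B: C = (50.36·29.98 + 0.6·416) / 50.96 = 34.52 mg/L.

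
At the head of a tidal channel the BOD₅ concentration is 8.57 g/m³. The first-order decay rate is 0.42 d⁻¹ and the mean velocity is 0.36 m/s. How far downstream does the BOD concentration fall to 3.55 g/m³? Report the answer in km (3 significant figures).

From C = C₀·e^(−kt), t = ln(C₀/C)/k = ln(8.57/3.55)/0.42 = 0.8813/0.42 = 2.098 d.
Distance = v·t = 0.36 m/s × 1.813e+05 s = 6.527e+04 m = 65.27 km.

65.3 km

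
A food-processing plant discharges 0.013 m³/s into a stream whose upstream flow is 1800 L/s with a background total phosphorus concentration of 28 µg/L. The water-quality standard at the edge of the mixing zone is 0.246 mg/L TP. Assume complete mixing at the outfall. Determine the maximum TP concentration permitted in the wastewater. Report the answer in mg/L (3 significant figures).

1800 L/s = 1.8 m³/s.
28 µg/L = 0.028 mg/L.
Mass balance: 0.246·1.813 = 0.013·Cₑ + 1.8·0.028.
Cₑ = (0.446 − 0.0504) / 0.013 = 30.43 mg/L.

30.4 mg/L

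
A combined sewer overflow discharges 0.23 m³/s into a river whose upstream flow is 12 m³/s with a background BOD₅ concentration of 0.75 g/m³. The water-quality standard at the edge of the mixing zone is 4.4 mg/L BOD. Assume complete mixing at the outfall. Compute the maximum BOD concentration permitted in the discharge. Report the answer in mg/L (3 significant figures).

195 mg/L

Mass balance: 4.4·12.23 = 0.23·Cₑ + 12·0.75.
Cₑ = (53.81 − 9) / 0.23 = 194.8 mg/L.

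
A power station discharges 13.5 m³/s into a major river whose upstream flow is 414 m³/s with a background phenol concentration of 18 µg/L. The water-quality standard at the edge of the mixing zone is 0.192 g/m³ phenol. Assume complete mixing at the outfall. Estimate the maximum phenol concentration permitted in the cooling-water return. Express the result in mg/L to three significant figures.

5.53 mg/L

18 µg/L = 0.018 mg/L.
Mass balance: 0.192·427.5 = 13.5·Cₑ + 414·0.018.
Cₑ = (82.08 − 7.452) / 13.5 = 5.528 mg/L.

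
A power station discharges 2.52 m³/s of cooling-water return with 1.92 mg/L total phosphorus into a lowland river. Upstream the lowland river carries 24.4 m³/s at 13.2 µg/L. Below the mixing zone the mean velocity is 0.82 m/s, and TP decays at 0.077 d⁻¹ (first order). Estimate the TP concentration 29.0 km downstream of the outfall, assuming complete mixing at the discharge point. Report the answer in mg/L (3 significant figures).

13.2 µg/L = 0.0132 mg/L.
After complete mixing, C₀ = (2.52·1.92 + 24.4·0.0132) / 26.92 = 0.1917 mg/L.
Travel time t = 2.9e+04 m / 0.82 m/s = 3.537e+04 s = 0.4093 d.
C = 0.1917·exp(−0.077·0.4093) = 0.1917·0.969 = 0.1857 mg/L.

0.186 mg/L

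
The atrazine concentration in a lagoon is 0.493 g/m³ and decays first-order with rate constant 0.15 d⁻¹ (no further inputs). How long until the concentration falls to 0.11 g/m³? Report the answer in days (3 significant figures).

t = ln(C₀/C)/k = ln(0.493/0.11)/0.15 = 1.5/0.15 = 10 d.

10.0 d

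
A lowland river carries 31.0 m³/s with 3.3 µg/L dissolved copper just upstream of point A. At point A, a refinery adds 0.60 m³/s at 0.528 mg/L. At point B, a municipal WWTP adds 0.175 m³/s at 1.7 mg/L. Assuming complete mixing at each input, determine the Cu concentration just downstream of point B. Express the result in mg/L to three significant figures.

0.0226 mg/L

3.3 µg/L = 0.0033 mg/L.
After input A: C = (31·0.0033 + 0.6·0.528) / 31.6 = 0.01326 mg/L.
After input B: C = (31.6·0.01326 + 0.175·1.7) / 31.78 = 0.02255 mg/L.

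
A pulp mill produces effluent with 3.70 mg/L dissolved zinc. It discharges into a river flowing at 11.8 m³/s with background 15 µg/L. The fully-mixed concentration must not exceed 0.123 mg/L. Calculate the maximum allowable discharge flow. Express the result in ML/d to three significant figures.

15 µg/L = 0.015 mg/L.
Mass balance at complete mixing: C_std·(Q_w + Q_r) = Q_w·C_e + Q_r·C_b.
Rearranging, Q_w = Q_r·(C_std − C_b)/(C_e − C_std) = 11.8·(0.123 − 0.015) / (3.7 − 0.123) = 0.3563 m³/s.
= 30.78 ML/d.

30.8 ML/d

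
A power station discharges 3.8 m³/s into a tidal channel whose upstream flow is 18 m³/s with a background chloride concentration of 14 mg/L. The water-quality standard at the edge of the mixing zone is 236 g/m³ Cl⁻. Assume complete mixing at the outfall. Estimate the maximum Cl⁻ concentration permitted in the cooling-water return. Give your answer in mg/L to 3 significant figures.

Mass balance: 236·21.8 = 3.8·Cₑ + 18·14.
Cₑ = (5145 − 252) / 3.8 = 1288 mg/L.

1290 mg/L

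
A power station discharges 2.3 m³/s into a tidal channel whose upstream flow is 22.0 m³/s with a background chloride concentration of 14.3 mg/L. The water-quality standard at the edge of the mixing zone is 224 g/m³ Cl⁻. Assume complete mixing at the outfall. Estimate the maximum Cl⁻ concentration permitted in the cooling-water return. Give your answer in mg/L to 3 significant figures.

2230 mg/L

Mass balance: 224·24.3 = 2.3·Cₑ + 22·14.3.
Cₑ = (5443 − 314.6) / 2.3 = 2230 mg/L.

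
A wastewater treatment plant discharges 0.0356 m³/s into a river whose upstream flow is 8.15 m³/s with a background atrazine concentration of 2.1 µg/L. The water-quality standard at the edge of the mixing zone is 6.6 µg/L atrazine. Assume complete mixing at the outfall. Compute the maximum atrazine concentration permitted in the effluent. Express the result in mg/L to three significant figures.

2.1 µg/L = 0.0021 mg/L.
6.6 µg/L = 0.0066 mg/L.
Mass balance: 0.0066·8.186 = 0.0356·Cₑ + 8.15·0.0021.
Cₑ = (0.05402 − 0.01712) / 0.0356 = 1.037 mg/L.

1.04 mg/L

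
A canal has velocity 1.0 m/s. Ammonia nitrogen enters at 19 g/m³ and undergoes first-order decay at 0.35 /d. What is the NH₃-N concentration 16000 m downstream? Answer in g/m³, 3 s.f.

Travel time t = 16000 m / 1.0 m/s = 1.6e+04/1.0 = 1.6e+04 s = 0.1852 d.
First-order decay: C = 19·exp(−0.35·0.1852) = 19·0.9372 = 17.81 g/m³.

17.8 g/m³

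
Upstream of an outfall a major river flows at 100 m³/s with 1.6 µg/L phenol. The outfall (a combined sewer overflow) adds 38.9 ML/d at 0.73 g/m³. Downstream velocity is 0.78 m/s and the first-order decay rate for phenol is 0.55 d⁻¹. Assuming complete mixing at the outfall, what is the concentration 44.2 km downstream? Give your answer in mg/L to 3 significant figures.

38.9 ML/d = 0.4502 m³/s.
1.6 µg/L = 0.0016 mg/L.
After complete mixing, C₀ = (0.4502·0.73 + 100·0.0016) / 100.5 = 0.004865 mg/L.
Travel time t = 4.42e+04 m / 0.78 m/s = 5.667e+04 s = 0.6559 d.
C = 0.004865·exp(−0.55·0.6559) = 0.004865·0.6972 = 0.003392 mg/L.

0.00339 mg/L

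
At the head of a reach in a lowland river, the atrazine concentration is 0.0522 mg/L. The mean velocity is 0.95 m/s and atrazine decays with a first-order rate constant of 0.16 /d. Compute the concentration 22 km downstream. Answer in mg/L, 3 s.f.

0.0500 mg/L

Travel time t = 22 km / 0.95 m/s = 2.2e+04/0.95 = 2.316e+04 s = 0.268 d.
First-order decay: C = 0.0522·exp(−0.16·0.268) = 0.0522·0.958 = 0.05001 mg/L.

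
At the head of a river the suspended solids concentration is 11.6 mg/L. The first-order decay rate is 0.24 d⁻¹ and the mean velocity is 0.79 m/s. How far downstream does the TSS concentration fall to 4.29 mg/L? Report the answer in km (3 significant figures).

283 km

From C = C₀·e^(−kt), t = ln(C₀/C)/k = ln(11.6/4.29)/0.24 = 0.9947/0.24 = 4.145 d.
Distance = v·t = 0.79 m/s × 3.581e+05 s = 2.829e+05 m = 282.9 km.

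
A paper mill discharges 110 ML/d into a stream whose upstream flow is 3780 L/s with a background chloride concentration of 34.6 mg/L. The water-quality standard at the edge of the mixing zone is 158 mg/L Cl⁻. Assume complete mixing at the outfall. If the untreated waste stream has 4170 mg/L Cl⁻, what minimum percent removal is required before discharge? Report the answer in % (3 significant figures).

110 ML/d = 1.273 m³/s.
3780 L/s = 3.78 m³/s.
Mass balance: 158·5.053 = 1.273·Cₑ + 3.78·34.6.
Cₑ = (798.4 − 130.8) / 1.273 = 524.4 mg/L.
Required removal = 1 − 524.4/4170 = 87.43 %.

87.4 %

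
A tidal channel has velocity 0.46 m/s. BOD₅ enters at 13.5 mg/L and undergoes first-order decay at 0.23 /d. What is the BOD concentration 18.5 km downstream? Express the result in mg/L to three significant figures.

Travel time t = 18.5 km / 0.46 m/s = 1.85e+04/0.46 = 4.022e+04 s = 0.4655 d.
First-order decay: C = 13.5·exp(−0.23·0.4655) = 13.5·0.8985 = 12.13 mg/L.

12.1 mg/L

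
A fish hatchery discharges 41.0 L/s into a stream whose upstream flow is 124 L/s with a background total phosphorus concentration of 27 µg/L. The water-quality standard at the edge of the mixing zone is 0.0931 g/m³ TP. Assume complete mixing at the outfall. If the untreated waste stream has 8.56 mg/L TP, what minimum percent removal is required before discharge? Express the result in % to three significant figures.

41.0 L/s = 0.041 m³/s.
124 L/s = 0.124 m³/s.
27 µg/L = 0.027 mg/L.
Mass balance: 0.0931·0.165 = 0.041·Cₑ + 0.124·0.027.
Cₑ = (0.01536 − 0.003348) / 0.041 = 0.293 mg/L.
Required removal = 1 − 0.293/8.56 = 96.58 %.

96.6 %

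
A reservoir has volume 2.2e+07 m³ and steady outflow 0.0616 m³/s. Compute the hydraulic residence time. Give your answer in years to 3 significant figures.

Q = 0.0616 m³/s × 3.156e+07 s/yr = 1.944e+06 m³/yr.
Hydraulic residence time τ = V/Q = 2.2e+07/1.944e+06 = 11.32 yr.

11.3 yr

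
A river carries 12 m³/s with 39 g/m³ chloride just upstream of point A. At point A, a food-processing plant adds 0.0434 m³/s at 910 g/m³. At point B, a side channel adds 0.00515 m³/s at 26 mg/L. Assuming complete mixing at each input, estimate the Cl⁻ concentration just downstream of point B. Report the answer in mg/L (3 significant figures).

After input A: C = (12·39 + 0.0434·910) / 12.04 = 42.14 mg/L.
After input B: C = (12.04·42.14 + 0.00515·26) / 12.05 = 42.13 mg/L.

42.1 mg/L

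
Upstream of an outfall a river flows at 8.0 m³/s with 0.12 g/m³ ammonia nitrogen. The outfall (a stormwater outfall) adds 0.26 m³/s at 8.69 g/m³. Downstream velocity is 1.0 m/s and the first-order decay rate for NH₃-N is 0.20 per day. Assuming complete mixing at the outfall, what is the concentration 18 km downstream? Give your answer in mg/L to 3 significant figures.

After complete mixing, C₀ = (0.26·8.69 + 8·0.12) / 8.26 = 0.3898 mg/L.
Travel time t = 1.8e+04 m / 1.0 m/s = 1.8e+04 s = 0.2083 d.
C = 0.3898·exp(−0.20·0.2083) = 0.3898·0.9592 = 0.3739 mg/L.

0.374 mg/L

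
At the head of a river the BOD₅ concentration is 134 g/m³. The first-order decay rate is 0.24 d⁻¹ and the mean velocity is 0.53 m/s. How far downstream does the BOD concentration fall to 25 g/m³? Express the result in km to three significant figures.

320 km

From C = C₀·e^(−kt), t = ln(C₀/C)/k = ln(134/25)/0.24 = 1.679/0.24 = 6.996 d.
Distance = v·t = 0.53 m/s × 6.044e+05 s = 3.203e+05 m = 320.3 km.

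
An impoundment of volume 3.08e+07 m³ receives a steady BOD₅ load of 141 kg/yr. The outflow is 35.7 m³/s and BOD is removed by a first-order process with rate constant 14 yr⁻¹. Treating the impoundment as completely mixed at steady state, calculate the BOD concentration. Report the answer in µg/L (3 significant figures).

Outflow Q = 35.7 m³/s × 3.156e+07 s/yr = 1.127e+09 m³/yr.
Steady-state CSTR mass balance: W = Q·C + k·V·C, so C = W/(Q + kV).
Q + kV = 1.127e+09 + 14·3.08e+07 = 1.558e+09 m³/yr.
C = 141/1.558e+09 = 9.051e-08 kg/m³ = 9.051e-05 mg/L = 0.09051 µg/L.

0.0905 µg/L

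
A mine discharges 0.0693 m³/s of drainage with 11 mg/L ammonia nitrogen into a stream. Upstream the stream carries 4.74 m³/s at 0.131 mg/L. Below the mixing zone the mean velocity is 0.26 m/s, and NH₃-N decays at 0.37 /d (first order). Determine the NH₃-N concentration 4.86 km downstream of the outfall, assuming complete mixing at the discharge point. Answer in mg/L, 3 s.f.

After complete mixing, C₀ = (0.0693·11 + 4.74·0.131) / 4.809 = 0.2876 mg/L.
Travel time t = 4860 m / 0.26 m/s = 1.869e+04 s = 0.2163 d.
C = 0.2876·exp(−0.37·0.2163) = 0.2876·0.9231 = 0.2655 mg/L.

0.265 mg/L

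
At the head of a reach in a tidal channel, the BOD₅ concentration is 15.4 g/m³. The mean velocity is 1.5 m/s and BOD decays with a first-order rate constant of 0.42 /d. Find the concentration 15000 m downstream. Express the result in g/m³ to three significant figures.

14.7 g/m³

Travel time t = 15000 m / 1.5 m/s = 1.5e+04/1.5 = 1e+04 s = 0.1157 d.
First-order decay: C = 15.4·exp(−0.42·0.1157) = 15.4·0.9526 = 14.67 g/m³.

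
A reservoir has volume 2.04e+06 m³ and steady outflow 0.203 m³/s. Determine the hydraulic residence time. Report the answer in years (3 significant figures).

0.318 yr

Q = 0.203 m³/s × 3.156e+07 s/yr = 6.406e+06 m³/yr.
Hydraulic residence time τ = V/Q = 2.04e+06/6.406e+06 = 0.3184 yr.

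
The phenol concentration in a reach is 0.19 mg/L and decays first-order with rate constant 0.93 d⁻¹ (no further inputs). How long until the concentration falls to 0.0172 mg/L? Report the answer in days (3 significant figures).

2.58 d

t = ln(C₀/C)/k = ln(0.19/0.0172)/0.93 = 2.402/0.93 = 2.583 d.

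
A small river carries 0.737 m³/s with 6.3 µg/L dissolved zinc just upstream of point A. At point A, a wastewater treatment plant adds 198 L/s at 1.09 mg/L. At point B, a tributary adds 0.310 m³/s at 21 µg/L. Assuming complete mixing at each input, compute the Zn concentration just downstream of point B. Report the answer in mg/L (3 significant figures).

0.182 mg/L

6.3 µg/L = 0.0063 mg/L.
198 L/s = 0.198 m³/s.
After input A: C = (0.737·0.0063 + 0.198·1.09) / 0.935 = 0.2358 mg/L.
21 µg/L = 0.021 mg/L.
After input B: C = (0.935·0.2358 + 0.31·0.021) / 1.245 = 0.1823 mg/L.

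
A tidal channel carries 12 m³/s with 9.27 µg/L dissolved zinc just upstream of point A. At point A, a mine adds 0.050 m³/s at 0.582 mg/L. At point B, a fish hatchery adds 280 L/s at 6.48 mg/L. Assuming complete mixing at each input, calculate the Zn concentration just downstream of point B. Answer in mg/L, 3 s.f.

9.27 µg/L = 0.00927 mg/L.
After input A: C = (12·0.00927 + 0.05·0.582) / 12.05 = 0.01165 mg/L.
280 L/s = 0.28 m³/s.
After input B: C = (12.05·0.01165 + 0.28·6.48) / 12.33 = 0.1585 mg/L.

0.159 mg/L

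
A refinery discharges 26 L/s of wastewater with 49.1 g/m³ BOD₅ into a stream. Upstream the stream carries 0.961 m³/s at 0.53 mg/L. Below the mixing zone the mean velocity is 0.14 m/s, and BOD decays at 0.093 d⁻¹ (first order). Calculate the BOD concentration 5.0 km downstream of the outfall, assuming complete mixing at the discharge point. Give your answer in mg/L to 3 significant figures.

1.74 mg/L

26 L/s = 0.026 m³/s.
After complete mixing, C₀ = (0.026·49.1 + 0.961·0.53) / 0.987 = 1.809 mg/L.
Travel time t = 5000 m / 0.14 m/s = 3.571e+04 s = 0.4134 d.
C = 1.809·exp(−0.093·0.4134) = 1.809·0.9623 = 1.741 mg/L.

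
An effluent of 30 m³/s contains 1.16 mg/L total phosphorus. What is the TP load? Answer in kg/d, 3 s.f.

3010 kg/d

Mass flux = Q·C = 30 m³/s × 1.16 g/m³ = 34.8 g/s.
= 34.8 g/s × 86.4 = 3007 kg/d.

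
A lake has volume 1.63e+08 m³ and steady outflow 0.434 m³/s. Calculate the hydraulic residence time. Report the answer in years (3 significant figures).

Q = 0.434 m³/s × 3.156e+07 s/yr = 1.37e+07 m³/yr.
Hydraulic residence time τ = V/Q = 1.63e+08/1.37e+07 = 11.9 yr.

11.9 yr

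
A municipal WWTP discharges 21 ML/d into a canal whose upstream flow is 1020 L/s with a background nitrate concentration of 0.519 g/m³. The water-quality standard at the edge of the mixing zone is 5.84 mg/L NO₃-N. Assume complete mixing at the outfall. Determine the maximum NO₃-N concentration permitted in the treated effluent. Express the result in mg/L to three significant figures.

21 ML/d = 0.2431 m³/s.
1020 L/s = 1.02 m³/s.
Mass balance: 5.84·1.263 = 0.2431·Cₑ + 1.02·0.519.
Cₑ = (7.376 − 0.5294) / 0.2431 = 28.17 mg/L.

28.2 mg/L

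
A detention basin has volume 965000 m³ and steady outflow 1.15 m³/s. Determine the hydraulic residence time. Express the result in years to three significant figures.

0.0266 yr

Q = 1.15 m³/s × 3.156e+07 s/yr = 3.629e+07 m³/yr.
Hydraulic residence time τ = V/Q = 965000/3.629e+07 = 0.02659 yr.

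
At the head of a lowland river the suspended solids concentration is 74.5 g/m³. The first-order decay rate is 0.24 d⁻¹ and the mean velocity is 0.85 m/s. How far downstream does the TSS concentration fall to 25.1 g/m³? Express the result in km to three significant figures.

From C = C₀·e^(−kt), t = ln(C₀/C)/k = ln(74.5/25.1)/0.24 = 1.088/0.24 = 4.533 d.
Distance = v·t = 0.85 m/s × 3.917e+05 s = 3.329e+05 m = 332.9 km.

333 km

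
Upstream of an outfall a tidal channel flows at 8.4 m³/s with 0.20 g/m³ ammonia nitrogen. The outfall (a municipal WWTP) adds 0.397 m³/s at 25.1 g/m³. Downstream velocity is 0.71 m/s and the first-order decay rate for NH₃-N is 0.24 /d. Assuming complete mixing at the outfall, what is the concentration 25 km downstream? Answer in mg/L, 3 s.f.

After complete mixing, C₀ = (0.397·25.1 + 8.4·0.2) / 8.797 = 1.324 mg/L.
Travel time t = 2.5e+04 m / 0.71 m/s = 3.521e+04 s = 0.4075 d.
C = 1.324·exp(−0.24·0.4075) = 1.324·0.9068 = 1.2 mg/L.

1.20 mg/L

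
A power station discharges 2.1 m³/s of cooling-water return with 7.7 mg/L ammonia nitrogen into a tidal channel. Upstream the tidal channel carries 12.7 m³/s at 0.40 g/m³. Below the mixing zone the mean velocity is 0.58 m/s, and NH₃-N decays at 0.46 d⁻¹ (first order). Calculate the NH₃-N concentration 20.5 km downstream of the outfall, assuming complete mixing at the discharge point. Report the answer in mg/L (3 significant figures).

1.19 mg/L

After complete mixing, C₀ = (2.1·7.7 + 12.7·0.4) / 14.8 = 1.436 mg/L.
Travel time t = 2.05e+04 m / 0.58 m/s = 3.534e+04 s = 0.4091 d.
C = 1.436·exp(−0.46·0.4091) = 1.436·0.8285 = 1.19 mg/L.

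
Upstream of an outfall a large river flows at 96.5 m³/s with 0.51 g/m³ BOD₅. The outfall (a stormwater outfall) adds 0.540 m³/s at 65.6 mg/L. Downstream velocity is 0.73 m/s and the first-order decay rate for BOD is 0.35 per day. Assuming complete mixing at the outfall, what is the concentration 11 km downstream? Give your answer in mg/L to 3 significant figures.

After complete mixing, C₀ = (0.54·65.6 + 96.5·0.51) / 97.04 = 0.8722 mg/L.
Travel time t = 1.1e+04 m / 0.73 m/s = 1.507e+04 s = 0.1744 d.
C = 0.8722·exp(−0.35·0.1744) = 0.8722·0.9408 = 0.8206 mg/L.

0.821 mg/L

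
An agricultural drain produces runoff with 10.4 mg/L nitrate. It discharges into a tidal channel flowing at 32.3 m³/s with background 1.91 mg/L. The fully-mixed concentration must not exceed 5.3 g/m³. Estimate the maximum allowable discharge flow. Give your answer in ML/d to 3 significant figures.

Mass balance at complete mixing: C_std·(Q_w + Q_r) = Q_w·C_e + Q_r·C_b.
Rearranging, Q_w = Q_r·(C_std − C_b)/(C_e − C_std) = 32.3·(5.3 − 1.91) / (10.4 − 5.3) = 21.47 m³/s.
= 1855 ML/d.

1860 ML/d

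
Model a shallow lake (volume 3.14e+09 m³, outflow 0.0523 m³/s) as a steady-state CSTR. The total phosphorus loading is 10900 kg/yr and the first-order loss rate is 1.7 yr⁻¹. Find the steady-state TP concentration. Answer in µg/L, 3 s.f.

2.04 µg/L

Outflow Q = 0.0523 m³/s × 3.156e+07 s/yr = 1.65e+06 m³/yr.
Steady-state CSTR mass balance: W = Q·C + k·V·C, so C = W/(Q + kV).
Q + kV = 1.65e+06 + 1.7·3.14e+09 = 5.34e+09 m³/yr.
C = 10900/5.34e+09 = 2.041e-06 kg/m³ = 0.002041 mg/L = 2.041 µg/L.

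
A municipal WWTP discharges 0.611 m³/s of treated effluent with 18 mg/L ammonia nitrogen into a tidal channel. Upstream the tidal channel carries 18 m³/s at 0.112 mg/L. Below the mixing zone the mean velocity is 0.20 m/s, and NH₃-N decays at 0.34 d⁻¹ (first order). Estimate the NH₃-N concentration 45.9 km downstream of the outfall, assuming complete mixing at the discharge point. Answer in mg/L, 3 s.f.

0.283 mg/L

After complete mixing, C₀ = (0.611·18 + 18·0.112) / 18.61 = 0.6993 mg/L.
Travel time t = 4.59e+04 m / 0.20 m/s = 2.295e+05 s = 2.656 d.
C = 0.6993·exp(−0.34·2.656) = 0.6993·0.4053 = 0.2834 mg/L.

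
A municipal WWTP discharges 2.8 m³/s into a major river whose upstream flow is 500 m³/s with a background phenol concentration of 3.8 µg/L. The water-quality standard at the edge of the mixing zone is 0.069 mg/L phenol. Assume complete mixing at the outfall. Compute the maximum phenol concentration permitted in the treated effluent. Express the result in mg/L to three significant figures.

11.7 mg/L

3.8 µg/L = 0.0038 mg/L.
Mass balance: 0.069·502.8 = 2.8·Cₑ + 500·0.0038.
Cₑ = (34.69 − 1.9) / 2.8 = 11.71 mg/L.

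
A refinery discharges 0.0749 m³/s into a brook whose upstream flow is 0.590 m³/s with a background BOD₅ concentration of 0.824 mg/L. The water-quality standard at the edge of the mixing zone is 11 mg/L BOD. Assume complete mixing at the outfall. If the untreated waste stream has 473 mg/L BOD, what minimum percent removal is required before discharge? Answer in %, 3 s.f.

80.7 %

Mass balance: 11·0.6649 = 0.0749·Cₑ + 0.59·0.824.
Cₑ = (7.314 − 0.4862) / 0.0749 = 91.16 mg/L.
Required removal = 1 − 91.16/473 = 80.73 %.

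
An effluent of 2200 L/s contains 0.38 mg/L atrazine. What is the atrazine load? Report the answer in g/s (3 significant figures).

0.836 g/s

2200 L/s = 2.2 m³/s.
Mass flux = Q·C = 2.2 m³/s × 0.38 g/m³ = 0.836 g/s.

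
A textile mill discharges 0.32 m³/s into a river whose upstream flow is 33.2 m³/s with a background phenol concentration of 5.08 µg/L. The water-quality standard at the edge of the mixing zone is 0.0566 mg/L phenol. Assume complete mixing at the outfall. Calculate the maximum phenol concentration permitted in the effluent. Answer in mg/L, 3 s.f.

5.40 mg/L

5.08 µg/L = 0.00508 mg/L.
Mass balance: 0.0566·33.52 = 0.32·Cₑ + 33.2·0.00508.
Cₑ = (1.897 − 0.1687) / 0.32 = 5.402 mg/L.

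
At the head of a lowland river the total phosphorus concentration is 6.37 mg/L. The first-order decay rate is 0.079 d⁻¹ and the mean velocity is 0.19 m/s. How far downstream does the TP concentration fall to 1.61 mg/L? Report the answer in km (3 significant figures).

286 km

From C = C₀·e^(−kt), t = ln(C₀/C)/k = ln(6.37/1.61)/0.079 = 1.375/0.079 = 17.41 d.
Distance = v·t = 0.19 m/s × 1.504e+06 s = 2.858e+05 m = 285.8 km.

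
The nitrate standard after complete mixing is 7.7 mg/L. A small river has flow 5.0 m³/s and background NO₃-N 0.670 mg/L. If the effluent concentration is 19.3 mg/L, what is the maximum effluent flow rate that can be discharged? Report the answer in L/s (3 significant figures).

Mass balance at complete mixing: C_std·(Q_w + Q_r) = Q_w·C_e + Q_r·C_b.
Rearranging, Q_w = Q_r·(C_std − C_b)/(C_e − C_std) = 5.0·(7.7 − 0.67) / (19.3 − 7.7) = 3.03 m³/s.
= 3030 L/s.

3030 L/s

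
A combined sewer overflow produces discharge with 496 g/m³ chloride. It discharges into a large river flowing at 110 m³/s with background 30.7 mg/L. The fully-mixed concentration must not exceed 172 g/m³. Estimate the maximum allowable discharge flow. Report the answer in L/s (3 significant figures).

Mass balance at complete mixing: C_std·(Q_w + Q_r) = Q_w·C_e + Q_r·C_b.
Rearranging, Q_w = Q_r·(C_std − C_b)/(C_e − C_std) = 110·(172 − 30.7) / (496 − 172) = 47.97 m³/s.
= 4.797e+04 L/s.

48000 L/s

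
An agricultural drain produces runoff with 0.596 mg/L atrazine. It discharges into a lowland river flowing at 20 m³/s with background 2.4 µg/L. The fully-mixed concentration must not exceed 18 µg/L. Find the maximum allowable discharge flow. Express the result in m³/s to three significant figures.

2.4 µg/L = 0.0024 mg/L.
18 µg/L = 0.018 mg/L.
Mass balance at complete mixing: C_std·(Q_w + Q_r) = Q_w·C_e + Q_r·C_b.
Rearranging, Q_w = Q_r·(C_std − C_b)/(C_e − C_std) = 20·(0.018 − 0.0024) / (0.596 − 0.018) = 0.5398 m³/s.

0.540 m³/s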